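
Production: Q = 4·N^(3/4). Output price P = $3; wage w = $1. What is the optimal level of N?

N* = 6561

MP_N = (3/4)·4·N^(-1/4) = 3·N^(-1/4).
Profit maximization for a price taker requires P·MP_N = w: 3·3·N^(-1/4) = 1.
So N^(-1/4) = 1/9, which gives N = 6561.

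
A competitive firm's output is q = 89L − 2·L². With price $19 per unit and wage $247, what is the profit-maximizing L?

L* = 19

The marginal product of L is MP_L = 89 − 4L.
A price-taking firm hires until the value of the marginal product equals the wage: P·MP_L = w, so 19·(89 − 4L) = 247.
Then 89 − 4L = 13, giving L = 19.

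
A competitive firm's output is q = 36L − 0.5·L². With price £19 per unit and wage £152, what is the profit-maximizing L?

L* = 28

The marginal product of L is MP_L = 36 − L.
A price-taking firm hires until the value of the marginal product equals the wage: P·MP_L = w, so 19·(36 − L) = 152.
Then 36 − L = 8, giving L = 28.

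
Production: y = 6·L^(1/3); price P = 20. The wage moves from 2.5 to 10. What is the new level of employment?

L* = 8

From P·MP_L = w with MP_L = 2·L^(-2/3), the labor demand is L(w) = (40/w)^(3/2).
At w = 2.5: L = 64. At w = 10: L = 8.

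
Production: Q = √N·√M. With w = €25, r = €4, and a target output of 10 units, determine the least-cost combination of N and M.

Cost minimization requires the marginal rate of technical substitution to equal the input-price ratio: MP_N/MP_M = w/r.
Here MP_N/MP_M = (1/2)·(M/N)/(1/2) = (M/N). Setting this equal to 25/4 = 6.25 gives M = 6.25N.
Substituting into Q = 10: N^(1/2)·(6.25N)^(1/2) = 10.
Solving, N = 4 and M = 25.

N* = 4, M* = 25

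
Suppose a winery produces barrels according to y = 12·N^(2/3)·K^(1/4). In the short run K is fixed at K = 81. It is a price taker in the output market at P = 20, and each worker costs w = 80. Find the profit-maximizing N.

With K = 81, MP_N = (2/3)·12·N^(-1/3)·81^(1/4) = 24·N^(-1/3).
Profit maximization for a price taker requires P·MP_N = w: 20·24·N^(-1/3) = 80.
So N^(-1/3) = 1/6, which gives N = 216.

N* = 216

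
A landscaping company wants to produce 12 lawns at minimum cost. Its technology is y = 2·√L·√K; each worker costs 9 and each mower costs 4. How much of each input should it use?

L* = 4, K* = 9

Cost minimization requires the marginal rate of technical substitution to equal the input-price ratio: MP_L/MP_K = w/r.
Here MP_L/MP_K = (1/2)·(K/L)/(1/2) = (K/L). Setting this equal to 9/4 = 2.25 gives K = 2.25L.
Substituting into y = 12: 2·L^(1/2)·(2.25L)^(1/2) = 12.
Solving, L = 4 and K = 9.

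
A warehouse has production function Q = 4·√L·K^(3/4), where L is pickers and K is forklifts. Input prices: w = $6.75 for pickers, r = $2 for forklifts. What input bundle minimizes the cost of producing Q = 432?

Cost minimization requires the marginal rate of technical substitution to equal the input-price ratio: MP_L/MP_K = w/r.
Here MP_L/MP_K = (1/2)·(K/L)/(3/4) = (2/3)·(K/L). Setting this equal to 6.75/2 = 3.375 gives K = 5.0625L.
Substituting into Q = 432: 4·L^(1/2)·(5.0625L)^(3/4) = 432.
Solving, L = 16 and K = 81.

L* = 16, K* = 81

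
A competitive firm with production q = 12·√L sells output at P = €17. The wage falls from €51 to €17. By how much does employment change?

ΔL = 32

From P·MP_L = w with MP_L = 6·L^(-1/2), the labor demand is L(w) = (102/w)^(2).
At w = 51: L = 4. At w = 17: L = 36.
ΔL = 36 − 4 = 32.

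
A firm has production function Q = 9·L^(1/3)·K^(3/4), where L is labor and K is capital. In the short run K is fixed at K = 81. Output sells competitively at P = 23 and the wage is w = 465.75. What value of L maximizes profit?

With K = 81, MP_L = (1/3)·9·L^(-2/3)·81^(3/4) = 81·L^(-2/3).
Profit maximization for a price taker requires P·MP_L = w: 23·81·L^(-2/3) = 465.75.
So L^(-2/3) = 0.25, which gives L = 8.

L* = 8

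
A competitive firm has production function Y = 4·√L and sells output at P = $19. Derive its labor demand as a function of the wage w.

MP_L = (1/2)·4·L^(-1/2) = 2·L^(-1/2).
Setting P·MP_L = w: 38·L^(-1/2) = w.
Solving for L: L^(-1/2) = w/38, so L = (38/w)^(2).

L(w) = 1444/w²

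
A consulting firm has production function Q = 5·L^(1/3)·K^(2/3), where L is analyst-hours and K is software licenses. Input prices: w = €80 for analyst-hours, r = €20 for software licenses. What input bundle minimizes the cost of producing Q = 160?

Cost minimization requires the marginal rate of technical substitution to equal the input-price ratio: MP_L/MP_K = w/r.
Here MP_L/MP_K = (1/3)·(K/L)/(2/3) = 0.5·(K/L). Setting this equal to 80/20 = 4 gives K = 8L.
Substituting into Q = 160: 5·L^(1/3)·(8L)^(2/3) = 160.
Solving, L = 8 and K = 64.

L* = 8, K* = 64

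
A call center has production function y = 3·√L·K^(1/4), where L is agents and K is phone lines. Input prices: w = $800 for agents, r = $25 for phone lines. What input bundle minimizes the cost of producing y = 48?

Cost minimization requires the marginal rate of technical substitution to equal the input-price ratio: MP_L/MP_K = w/r.
Here MP_L/MP_K = (1/2)·(K/L)/(1/4) = 2·(K/L). Setting this equal to 800/25 = 32 gives K = 16L.
Substituting into y = 48: 3·L^(1/2)·(16L)^(1/4) = 48.
Solving, L = 16 and K = 256.

L* = 16, K* = 256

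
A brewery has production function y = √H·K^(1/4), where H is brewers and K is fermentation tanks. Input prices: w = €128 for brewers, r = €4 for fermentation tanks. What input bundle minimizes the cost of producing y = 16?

H* = 16, K* = 256

Cost minimization requires the marginal rate of technical substitution to equal the input-price ratio: MP_H/MP_K = w/r.
Here MP_H/MP_K = (1/2)·(K/H)/(1/4) = 2·(K/H). Setting this equal to 128/4 = 32 gives K = 16H.
Substituting into y = 16: H^(1/2)·(16H)^(1/4) = 16.
Solving, H = 16 and K = 256.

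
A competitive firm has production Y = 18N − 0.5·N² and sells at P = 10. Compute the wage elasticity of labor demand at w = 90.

From P·MP_N = w with MP_N = 18 − N, labor demand is N(w) = 18 − w/10.
dN/dw = −1/(10) = -0.1.
At w = 90, N = 9, so ε = (dN/dw)·(w/N) = (-0.1)·(90/9) = -1.

ε = -1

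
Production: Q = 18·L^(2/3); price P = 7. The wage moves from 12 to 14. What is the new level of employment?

L* = 216

From P·MP_L = w with MP_L = 12·L^(-1/3), the labor demand is L(w) = (84/w)^(3).
At w = 12: L = 343. At w = 14: L = 216.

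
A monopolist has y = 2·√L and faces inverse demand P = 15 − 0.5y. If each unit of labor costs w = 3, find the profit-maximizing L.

Marginal revenue from the inverse demand is MR = 15 − y.
The marginal product is MP_L = L^(-1/2).
A monopolist hires until marginal revenue product equals the wage: MR·MP_L = w.
At L, y = 2·√L. Substituting and solving: (15 − 2·√L)·L^(-1/2) = 3 gives L = 9.

L* = 9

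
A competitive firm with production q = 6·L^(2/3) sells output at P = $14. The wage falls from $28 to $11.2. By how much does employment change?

ΔL = 117

From P·MP_L = w with MP_L = 4·L^(-1/3), the labor demand is L(w) = (56/w)^(3).
At w = 28: L = 8. At w = 11.2: L = 125.
ΔL = 125 − 8 = 117.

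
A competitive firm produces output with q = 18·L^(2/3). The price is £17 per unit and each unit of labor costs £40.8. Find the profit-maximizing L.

L* = 125

MP_L = (2/3)·18·L^(-1/3) = 12·L^(-1/3).
Profit maximization for a price taker requires P·MP_L = w: 17·12·L^(-1/3) = 40.8.
So L^(-1/3) = 0.2, which gives L = 125.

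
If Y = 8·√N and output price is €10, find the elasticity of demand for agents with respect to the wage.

MP_N = (1/2)·8·N^(-1/2), so P·MP_N = w gives 40·N^(-1/2) = w.
Solving, N(w) = (40/w)^(2). This is a constant-elasticity form: N ∝ w^(−2), so ε = −2.

ε = -2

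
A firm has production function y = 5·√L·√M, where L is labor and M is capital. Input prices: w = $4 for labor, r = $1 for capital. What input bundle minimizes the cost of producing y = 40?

Cost minimization requires the marginal rate of technical substitution to equal the input-price ratio: MP_L/MP_M = w/r.
Here MP_L/MP_M = (1/2)·(M/L)/(1/2) = (M/L). Setting this equal to 4/1 = 4 gives M = 4L.
Substituting into y = 40: 5·L^(1/2)·(4L)^(1/2) = 40.
Solving, L = 4 and M = 16.

L* = 4, M* = 16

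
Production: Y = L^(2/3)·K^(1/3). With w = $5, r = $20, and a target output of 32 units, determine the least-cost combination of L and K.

Cost minimization requires the marginal rate of technical substitution to equal the input-price ratio: MP_L/MP_K = w/r.
Here MP_L/MP_K = (2/3)·(K/L)/(1/3) = 2·(K/L). Setting this equal to 5/20 = 0.25 gives K = 0.125L.
Substituting into Y = 32: L^(2/3)·(0.125L)^(1/3) = 32.
Solving, L = 64 and K = 8.

L* = 64, K* = 8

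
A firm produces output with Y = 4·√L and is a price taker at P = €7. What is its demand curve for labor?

MP_L = (1/2)·4·L^(-1/2) = 2·L^(-1/2).
Setting P·MP_L = w: 14·L^(-1/2) = w.
Solving for L: L^(-1/2) = w/14, so L = (14/w)^(2).

L(w) = 196/w²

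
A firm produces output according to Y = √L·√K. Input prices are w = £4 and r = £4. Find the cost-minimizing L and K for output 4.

L* = 4, K* = 4

Cost minimization requires the marginal rate of technical substitution to equal the input-price ratio: MP_L/MP_K = w/r.
Here MP_L/MP_K = (1/2)·(K/L)/(1/2) = (K/L). Setting this equal to 4/4 = 1 gives K = L.
Substituting into Y = 4: L^(1/2)·(L)^(1/2) = 4.
Solving, L = 4 and K = 4.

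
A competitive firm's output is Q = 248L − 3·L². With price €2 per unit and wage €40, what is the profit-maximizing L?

The marginal product of L is MP_L = 248 − 6L.
A price-taking firm hires until the value of the marginal product equals the wage: P·MP_L = w, so 2·(248 − 6L) = 40.
Then 248 − 6L = 20, giving L = 38.

L* = 38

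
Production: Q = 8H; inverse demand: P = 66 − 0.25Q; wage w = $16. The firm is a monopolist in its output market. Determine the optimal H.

H* = 16

Marginal revenue from the inverse demand is MR = 66 − 0.5Q.
The marginal product is MP_H = 8.
A monopolist hires until marginal revenue product equals the wage: MR·MP_H = w.
(66 − 4H)·8 = 16, so H = 16.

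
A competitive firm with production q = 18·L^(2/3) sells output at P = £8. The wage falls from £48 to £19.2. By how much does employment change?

ΔL = 117

From P·MP_L = w with MP_L = 12·L^(-1/3), the labor demand is L(w) = (96/w)^(3).
At w = 48: L = 8. At w = 19.2: L = 125.
ΔL = 125 − 8 = 117.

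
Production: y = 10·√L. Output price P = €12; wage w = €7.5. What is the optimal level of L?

MP_L = (1/2)·10·L^(-1/2) = 5·L^(-1/2).
Profit maximization for a price taker requires P·MP_L = w: 12·5·L^(-1/2) = 7.5.
So L^(-1/2) = 0.125, which gives L = 64.

L* = 64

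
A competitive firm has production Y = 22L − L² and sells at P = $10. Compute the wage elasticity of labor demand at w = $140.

ε = -1.75

From P·MP_L = w with MP_L = 22 − 2L, labor demand is L(w) = (22 − w/10)/2.
dL/dw = −1/(20) = -0.05.
At w = 140, L = 4, so ε = (dL/dw)·(w/L) = (-0.05)·(140/4) = -1.75.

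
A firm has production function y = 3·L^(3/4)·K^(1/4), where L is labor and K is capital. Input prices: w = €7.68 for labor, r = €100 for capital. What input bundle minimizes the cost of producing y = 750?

L* = 625, K* = 16

Cost minimization requires the marginal rate of technical substitution to equal the input-price ratio: MP_L/MP_K = w/r.
Here MP_L/MP_K = (3/4)·(K/L)/(1/4) = 3·(K/L). Setting this equal to 7.68/100 = 0.0768 gives K = 0.0256L.
Substituting into y = 750: 3·L^(3/4)·(0.0256L)^(1/4) = 750.
Solving, L = 625 and K = 16.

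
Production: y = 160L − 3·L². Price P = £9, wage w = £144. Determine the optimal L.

The marginal product of L is MP_L = 160 − 6L.
A price-taking firm hires until the value of the marginal product equals the wage: P·MP_L = w, so 9·(160 − 6L) = 144.
Then 160 − 6L = 16, giving L = 24.

L* = 24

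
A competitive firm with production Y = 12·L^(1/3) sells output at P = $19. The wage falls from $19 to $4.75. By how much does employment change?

ΔL = 56

From P·MP_L = w with MP_L = 4·L^(-2/3), the labor demand is L(w) = (76/w)^(3/2).
At w = 19: L = 8. At w = 4.75: L = 64.
ΔL = 64 − 8 = 56.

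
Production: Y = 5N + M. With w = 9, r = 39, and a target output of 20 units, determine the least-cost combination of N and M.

N* = 4, M* = 0

The inputs are perfect substitutes, so the firm uses whichever has the lower cost per unit of output.
Cost per unit of output via N is 1.8; via M it is 39. N is cheaper.
Producing Y = 20 with N alone: N = 4, M = 0.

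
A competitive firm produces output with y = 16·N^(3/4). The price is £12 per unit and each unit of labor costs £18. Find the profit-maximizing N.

N* = 4096

MP_N = (3/4)·16·N^(-1/4) = 12·N^(-1/4).
Profit maximization for a price taker requires P·MP_N = w: 12·12·N^(-1/4) = 18.
So N^(-1/4) = 0.125, which gives N = 4096.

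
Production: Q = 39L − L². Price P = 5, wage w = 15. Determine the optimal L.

L* = 18

The marginal product of L is MP_L = 39 − 2L.
A price-taking firm hires until the value of the marginal product equals the wage: P·MP_L = w, so 5·(39 − 2L) = 15.
Then 39 − 2L = 3, giving L = 18.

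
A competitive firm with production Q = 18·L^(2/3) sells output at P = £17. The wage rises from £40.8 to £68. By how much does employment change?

From P·MP_L = w with MP_L = 12·L^(-1/3), the labor demand is L(w) = (204/w)^(3).
At w = 40.8: L = 125. At w = 68: L = 27.
ΔL = 27 − 125 = -98.

ΔL = -98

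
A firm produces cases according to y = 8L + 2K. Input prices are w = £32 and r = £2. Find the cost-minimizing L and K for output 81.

L* = 0, K* = 40.5

The inputs are perfect substitutes, so the firm uses whichever has the lower cost per unit of output.
Cost per unit of output via L is w/8 = 4; via K it is r/2 = 1. K is cheaper.
Producing y = 81 with K alone: L = 0, K = 40.5.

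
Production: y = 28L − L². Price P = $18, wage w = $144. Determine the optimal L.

The marginal product of L is MP_L = 28 − 2L.
A price-taking firm hires until the value of the marginal product equals the wage: P·MP_L = w, so 18·(28 − 2L) = 144.
Then 28 − 2L = 8, giving L = 10.

L* = 10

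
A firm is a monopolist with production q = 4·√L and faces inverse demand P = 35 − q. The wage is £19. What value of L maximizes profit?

L* = 4

Marginal revenue from the inverse demand is MR = 35 − 2q.
The marginal product is MP_L = 2·L^(-1/2).
A monopolist hires until marginal revenue product equals the wage: MR·MP_L = w.
At L, q = 4·√L. Substituting and solving: (35 − 8·√L)·2·L^(-1/2) = 19 gives L = 4.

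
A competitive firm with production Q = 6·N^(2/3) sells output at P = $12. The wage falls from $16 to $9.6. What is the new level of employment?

N* = 125

From P·MP_N = w with MP_N = 4·N^(-1/3), the labor demand is N(w) = (48/w)^(3).
At w = 16: N = 27. At w = 9.6: N = 125.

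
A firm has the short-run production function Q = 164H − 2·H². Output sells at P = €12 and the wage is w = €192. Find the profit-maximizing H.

H* = 37

The marginal product of H is MP_H = 164 − 4H.
A price-taking firm hires until the value of the marginal product equals the wage: P·MP_H = w, so 12·(164 − 4H) = 192.
Then 164 − 4H = 16, giving H = 37.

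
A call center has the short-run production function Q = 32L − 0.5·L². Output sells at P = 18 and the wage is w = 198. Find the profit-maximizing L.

The marginal product of L is MP_L = 32 − L.
A price-taking firm hires until the value of the marginal product equals the wage: P·MP_L = w, so 18·(32 − L) = 198.
Then 32 − L = 11, giving L = 21.

L* = 21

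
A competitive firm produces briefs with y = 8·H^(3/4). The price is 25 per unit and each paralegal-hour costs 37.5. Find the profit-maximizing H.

MP_H = (3/4)·8·H^(-1/4) = 6·H^(-1/4).
Profit maximization for a price taker requires P·MP_H = w: 25·6·H^(-1/4) = 37.5.
So H^(-1/4) = 0.25, which gives H = 256.

H* = 256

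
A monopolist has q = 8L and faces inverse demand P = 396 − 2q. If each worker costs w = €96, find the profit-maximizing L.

Marginal revenue from the inverse demand is MR = 396 − 4q.
The marginal product is MP_L = 8.
A monopolist hires until marginal revenue product equals the wage: MR·MP_L = w.
(396 − 32L)·8 = 96, so L = 12.

L* = 12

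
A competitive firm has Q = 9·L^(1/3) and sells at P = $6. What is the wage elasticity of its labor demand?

ε = -1.5

MP_L = (1/3)·9·L^(-2/3), so P·MP_L = w gives 18·L^(-2/3) = w.
Solving, L(w) = (18/w)^(3/2). This is a constant-elasticity form: L ∝ w^(−3/2), so ε = −3/2.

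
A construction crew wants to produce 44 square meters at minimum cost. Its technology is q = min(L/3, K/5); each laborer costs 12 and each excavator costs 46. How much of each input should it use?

L* = 132, K* = 220

With a fixed-proportions technology, the cost-minimizing bundle uses no slack in either input: L/3 = K/5 = q.
So L = 3·44 = 132 and K = 5·44 = 220.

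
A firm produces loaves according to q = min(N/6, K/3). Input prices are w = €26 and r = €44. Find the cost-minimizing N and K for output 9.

N* = 54, K* = 27

With a fixed-proportions technology, the cost-minimizing bundle uses no slack in either input: N/6 = K/3 = q.
So N = 6·9 = 54 and K = 3·9 = 27.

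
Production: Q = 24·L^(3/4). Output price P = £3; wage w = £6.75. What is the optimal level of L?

MP_L = (3/4)·24·L^(-1/4) = 18·L^(-1/4).
Profit maximization for a price taker requires P·MP_L = w: 3·18·L^(-1/4) = 6.75.
So L^(-1/4) = 0.125, which gives L = 4096.

L* = 4096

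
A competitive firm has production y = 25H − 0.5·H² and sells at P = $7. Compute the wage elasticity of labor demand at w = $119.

From P·MP_H = w with MP_H = 25 − H, labor demand is H(w) = 25 − w/7.
dH/dw = −1/(7) = -1/7.
At w = 119, H = 8, so ε = (dH/dw)·(w/H) = (-1/7)·(119/8) = -2.125.

ε = -2.125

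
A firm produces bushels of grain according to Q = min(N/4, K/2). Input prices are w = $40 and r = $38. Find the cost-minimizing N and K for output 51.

With a fixed-proportions technology, the cost-minimizing bundle uses no slack in either input: N/4 = K/2 = Q.
So N = 4·51 = 204 and K = 2·51 = 102.

N* = 204, K* = 102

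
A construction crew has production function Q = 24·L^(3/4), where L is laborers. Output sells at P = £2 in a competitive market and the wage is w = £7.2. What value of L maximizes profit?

L* = 625

MP_L = (3/4)·24·L^(-1/4) = 18·L^(-1/4).
Profit maximization for a price taker requires P·MP_L = w: 2·18·L^(-1/4) = 7.2.
So L^(-1/4) = 0.2, which gives L = 625.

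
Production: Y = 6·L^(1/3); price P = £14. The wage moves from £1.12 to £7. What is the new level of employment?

L* = 8

From P·MP_L = w with MP_L = 2·L^(-2/3), the labor demand is L(w) = (28/w)^(3/2).
At w = 1.12: L = 125. At w = 7: L = 8.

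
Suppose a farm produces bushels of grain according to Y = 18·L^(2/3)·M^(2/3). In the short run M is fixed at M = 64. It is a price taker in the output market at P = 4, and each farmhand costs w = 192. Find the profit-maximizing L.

With M = 64, MP_L = (2/3)·18·L^(-1/3)·64^(2/3) = 192·L^(-1/3).
Profit maximization for a price taker requires P·MP_L = w: 4·192·L^(-1/3) = 192.
So L^(-1/3) = 0.25, which gives L = 64.

L* = 64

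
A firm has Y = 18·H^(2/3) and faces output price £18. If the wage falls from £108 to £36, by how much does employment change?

ΔH = 208

From P·MP_H = w with MP_H = 12·H^(-1/3), the labor demand is H(w) = (216/w)^(3).
At w = 108: H = 8. At w = 36: H = 216.
ΔH = 216 − 8 = 208.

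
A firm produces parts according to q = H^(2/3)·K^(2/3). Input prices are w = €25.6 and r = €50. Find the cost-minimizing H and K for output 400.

H* = 125, K* = 64

Cost minimization requires the marginal rate of technical substitution to equal the input-price ratio: MP_H/MP_K = w/r.
Here MP_H/MP_K = (2/3)·(K/H)/(2/3) = (K/H). Setting this equal to 25.6/50 = 0.512 gives K = 0.512H.
Substituting into q = 400: H^(2/3)·(0.512H)^(2/3) = 400.
Solving, H = 125 and K = 64.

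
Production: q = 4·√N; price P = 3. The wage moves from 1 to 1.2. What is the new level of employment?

From P·MP_N = w with MP_N = 2·N^(-1/2), the labor demand is N(w) = (6/w)^(2).
At w = 1: N = 36. At w = 1.2: N = 25.

N* = 25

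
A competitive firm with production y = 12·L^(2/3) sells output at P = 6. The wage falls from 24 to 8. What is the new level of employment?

From P·MP_L = w with MP_L = 8·L^(-1/3), the labor demand is L(w) = (48/w)^(3).
At w = 24: L = 8. At w = 8: L = 216.

L* = 216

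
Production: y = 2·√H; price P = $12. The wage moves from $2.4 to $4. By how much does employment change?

From P·MP_H = w with MP_H = H^(-1/2), the labor demand is H(w) = (12/w)^(2).
At w = 2.4: H = 25. At w = 4: H = 9.
ΔH = 9 − 25 = -16.

ΔH = -16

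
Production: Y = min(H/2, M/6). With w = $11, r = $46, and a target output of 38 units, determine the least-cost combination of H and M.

With a fixed-proportions technology, the cost-minimizing bundle uses no slack in either input: H/2 = M/6 = Y.
So H = 2·38 = 76 and M = 6·38 = 228.

H* = 76, M* = 228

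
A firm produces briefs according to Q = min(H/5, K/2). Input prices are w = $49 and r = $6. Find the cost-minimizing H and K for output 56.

H* = 280, K* = 112

With a fixed-proportions technology, the cost-minimizing bundle uses no slack in either input: H/5 = K/2 = Q.
So H = 5·56 = 280 and K = 2·56 = 112.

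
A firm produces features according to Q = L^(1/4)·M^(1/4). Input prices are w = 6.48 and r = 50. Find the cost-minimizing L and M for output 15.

Cost minimization requires the marginal rate of technical substitution to equal the input-price ratio: MP_L/MP_M = w/r.
Here MP_L/MP_M = (1/4)·(M/L)/(1/4) = (M/L). Setting this equal to 6.48/50 = 0.1296 gives M = 0.1296L.
Substituting into Q = 15: L^(1/4)·(0.1296L)^(1/4) = 15.
Solving, L = 625 and M = 81.

L* = 625, M* = 81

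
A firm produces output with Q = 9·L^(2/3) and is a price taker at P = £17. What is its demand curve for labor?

L(w) = 1061208/w³

MP_L = (2/3)·9·L^(-1/3) = 6·L^(-1/3).
Setting P·MP_L = w: 102·L^(-1/3) = w.
Solving for L: L^(-1/3) = w/102, so L = (102/w)^(3).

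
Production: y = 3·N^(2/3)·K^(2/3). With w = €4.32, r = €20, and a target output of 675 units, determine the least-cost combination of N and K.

N* = 125, K* = 27

Cost minimization requires the marginal rate of technical substitution to equal the input-price ratio: MP_N/MP_K = w/r.
Here MP_N/MP_K = (2/3)·(K/N)/(2/3) = (K/N). Setting this equal to 4.32/20 = 0.216 gives K = 0.216N.
Substituting into y = 675: 3·N^(2/3)·(0.216N)^(2/3) = 675.
Solving, N = 125 and K = 27.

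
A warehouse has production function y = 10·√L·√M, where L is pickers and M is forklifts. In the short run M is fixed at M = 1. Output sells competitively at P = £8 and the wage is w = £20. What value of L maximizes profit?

With M = 1, MP_L = (1/2)·10·L^(-1/2)·1^(1/2) = 5·L^(-1/2).
Profit maximization for a price taker requires P·MP_L = w: 8·5·L^(-1/2) = 20.
So L^(-1/2) = 0.5, which gives L = 4.

L* = 4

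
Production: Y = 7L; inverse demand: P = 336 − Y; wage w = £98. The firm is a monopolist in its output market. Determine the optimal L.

L* = 23

Marginal revenue from the inverse demand is MR = 336 − 2Y.
The marginal product is MP_L = 7.
A monopolist hires until marginal revenue product equals the wage: MR·MP_L = w.
(336 − 14L)·7 = 98, so L = 23.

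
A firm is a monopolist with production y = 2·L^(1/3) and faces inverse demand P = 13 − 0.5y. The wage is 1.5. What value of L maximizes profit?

L* = 8

Marginal revenue from the inverse demand is MR = 13 − y.
The marginal product is MP_L = (2/3)·L^(-2/3).
A monopolist hires until marginal revenue product equals the wage: MR·MP_L = w.
At L, y = 2·L^(1/3). Substituting and solving: (13 − 2·L^(1/3))·(2/3)·L^(-2/3) = 1.5 gives L = 8.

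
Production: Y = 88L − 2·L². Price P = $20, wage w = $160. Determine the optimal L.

The marginal product of L is MP_L = 88 − 4L.
A price-taking firm hires until the value of the marginal product equals the wage: P·MP_L = w, so 20·(88 − 4L) = 160.
Then 88 − 4L = 8, giving L = 20.

L* = 20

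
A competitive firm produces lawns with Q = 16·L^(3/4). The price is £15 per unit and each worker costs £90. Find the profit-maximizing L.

L* = 16

MP_L = (3/4)·16·L^(-1/4) = 12·L^(-1/4).
Profit maximization for a price taker requires P·MP_L = w: 15·12·L^(-1/4) = 90.
So L^(-1/4) = 0.5, which gives L = 16.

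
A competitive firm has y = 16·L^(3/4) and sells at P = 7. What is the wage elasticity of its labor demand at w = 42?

ε = -4

MP_L = (3/4)·16·L^(-1/4), so P·MP_L = w gives 84·L^(-1/4) = w.
Solving, L(w) = (84/w)^(4). This is a constant-elasticity form: L ∝ w^(−4), so ε = −4.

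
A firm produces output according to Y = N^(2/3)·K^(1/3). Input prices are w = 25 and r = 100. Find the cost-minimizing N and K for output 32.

Cost minimization requires the marginal rate of technical substitution to equal the input-price ratio: MP_N/MP_K = w/r.
Here MP_N/MP_K = (2/3)·(K/N)/(1/3) = 2·(K/N). Setting this equal to 25/100 = 0.25 gives K = 0.125N.
Substituting into Y = 32: N^(2/3)·(0.125N)^(1/3) = 32.
Solving, N = 64 and K = 8.

N* = 64, K* = 8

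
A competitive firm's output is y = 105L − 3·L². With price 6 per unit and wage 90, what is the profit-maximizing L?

The marginal product of L is MP_L = 105 − 6L.
A price-taking firm hires until the value of the marginal product equals the wage: P·MP_L = w, so 6·(105 − 6L) = 90.
Then 105 − 6L = 15, giving L = 15.

L* = 15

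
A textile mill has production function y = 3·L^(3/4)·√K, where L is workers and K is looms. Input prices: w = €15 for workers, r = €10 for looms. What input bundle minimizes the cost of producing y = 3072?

Cost minimization requires the marginal rate of technical substitution to equal the input-price ratio: MP_L/MP_K = w/r.
Here MP_L/MP_K = (3/4)·(K/L)/(1/2) = 1.5·(K/L). Setting this equal to 15/10 = 1.5 gives K = L.
Substituting into y = 3072: 3·L^(3/4)·(L)^(1/2) = 3072.
Solving, L = 256 and K = 256.

L* = 256, K* = 256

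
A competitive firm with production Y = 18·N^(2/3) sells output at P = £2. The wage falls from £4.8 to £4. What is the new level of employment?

N* = 216

From P·MP_N = w with MP_N = 12·N^(-1/3), the labor demand is N(w) = (24/w)^(3).
At w = 4.8: N = 125. At w = 4: N = 216.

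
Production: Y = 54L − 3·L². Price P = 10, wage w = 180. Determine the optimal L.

L* = 6

The marginal product of L is MP_L = 54 − 6L.
A price-taking firm hires until the value of the marginal product equals the wage: P·MP_L = w, so 10·(54 − 6L) = 180.
Then 54 − 6L = 18, giving L = 6.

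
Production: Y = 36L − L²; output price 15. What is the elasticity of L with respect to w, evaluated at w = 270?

ε = -1

From P·MP_L = w with MP_L = 36 − 2L, labor demand is L(w) = (36 − w/15)/2.
dL/dw = −1/(30) = -1/30.
At w = 270, L = 9, so ε = (dL/dw)·(w/L) = (-1/30)·(270/9) = -1.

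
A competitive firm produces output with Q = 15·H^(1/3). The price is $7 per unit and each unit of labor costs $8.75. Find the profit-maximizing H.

MP_H = (1/3)·15·H^(-2/3) = 5·H^(-2/3).
Profit maximization for a price taker requires P·MP_H = w: 7·5·H^(-2/3) = 8.75.
So H^(-2/3) = 0.25, which gives H = 8.

H* = 8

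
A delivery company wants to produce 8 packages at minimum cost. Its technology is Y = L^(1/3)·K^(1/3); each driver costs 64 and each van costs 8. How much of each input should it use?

L* = 8, K* = 64

Cost minimization requires the marginal rate of technical substitution to equal the input-price ratio: MP_L/MP_K = w/r.
Here MP_L/MP_K = (1/3)·(K/L)/(1/3) = (K/L). Setting this equal to 64/8 = 8 gives K = 8L.
Substituting into Y = 8: L^(1/3)·(8L)^(1/3) = 8.
Solving, L = 8 and K = 64.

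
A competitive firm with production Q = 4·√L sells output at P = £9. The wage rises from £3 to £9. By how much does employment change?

From P·MP_L = w with MP_L = 2·L^(-1/2), the labor demand is L(w) = (18/w)^(2).
At w = 3: L = 36. At w = 9: L = 4.
ΔL = 4 − 36 = -32.

ΔL = -32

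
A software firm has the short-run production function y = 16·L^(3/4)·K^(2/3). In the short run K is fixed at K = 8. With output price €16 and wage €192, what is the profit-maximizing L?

L* = 256

With K = 8, MP_L = (3/4)·16·L^(-1/4)·8^(2/3) = 48·L^(-1/4).
Profit maximization for a price taker requires P·MP_L = w: 16·48·L^(-1/4) = 192.
So L^(-1/4) = 0.25, which gives L = 256.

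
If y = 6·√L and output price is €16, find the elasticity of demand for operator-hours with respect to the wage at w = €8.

ε = -2

MP_L = (1/2)·6·L^(-1/2), so P·MP_L = w gives 48·L^(-1/2) = w.
Solving, L(w) = (48/w)^(2). This is a constant-elasticity form: L ∝ w^(−2), so ε = −2.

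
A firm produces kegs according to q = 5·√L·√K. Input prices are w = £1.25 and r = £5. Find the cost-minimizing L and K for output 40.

Cost minimization requires the marginal rate of technical substitution to equal the input-price ratio: MP_L/MP_K = w/r.
Here MP_L/MP_K = (1/2)·(K/L)/(1/2) = (K/L). Setting this equal to 1.25/5 = 0.25 gives K = 0.25L.
Substituting into q = 40: 5·L^(1/2)·(0.25L)^(1/2) = 40.
Solving, L = 16 and K = 4.

L* = 16, K* = 4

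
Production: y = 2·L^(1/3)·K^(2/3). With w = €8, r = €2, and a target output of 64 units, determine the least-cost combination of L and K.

L* = 8, K* = 64

Cost minimization requires the marginal rate of technical substitution to equal the input-price ratio: MP_L/MP_K = w/r.
Here MP_L/MP_K = (1/3)·(K/L)/(2/3) = 0.5·(K/L). Setting this equal to 8/2 = 4 gives K = 8L.
Substituting into y = 64: 2·L^(1/3)·(8L)^(2/3) = 64.
Solving, L = 8 and K = 64.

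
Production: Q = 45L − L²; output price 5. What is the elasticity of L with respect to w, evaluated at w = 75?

From P·MP_L = w with MP_L = 45 − 2L, labor demand is L(w) = (45 − w/5)/2.
dL/dw = −1/(10) = -0.1.
At w = 75, L = 15, so ε = (dL/dw)·(w/L) = (-0.1)·(75/15) = -0.5.

ε = -0.5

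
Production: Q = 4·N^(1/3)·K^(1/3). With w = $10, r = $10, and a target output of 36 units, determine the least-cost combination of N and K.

Cost minimization requires the marginal rate of technical substitution to equal the input-price ratio: MP_N/MP_K = w/r.
Here MP_N/MP_K = (1/3)·(K/N)/(1/3) = (K/N). Setting this equal to 10/10 = 1 gives K = N.
Substituting into Q = 36: 4·N^(1/3)·(N)^(1/3) = 36.
Solving, N = 27 and K = 27.

N* = 27, K* = 27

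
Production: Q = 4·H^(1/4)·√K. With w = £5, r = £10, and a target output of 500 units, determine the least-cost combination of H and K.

H* = 625, K* = 625

Cost minimization requires the marginal rate of technical substitution to equal the input-price ratio: MP_H/MP_K = w/r.
Here MP_H/MP_K = (1/4)·(K/H)/(1/2) = 0.5·(K/H). Setting this equal to 5/10 = 0.5 gives K = H.
Substituting into Q = 500: 4·H^(1/4)·(H)^(1/2) = 500.
Solving, H = 625 and K = 625.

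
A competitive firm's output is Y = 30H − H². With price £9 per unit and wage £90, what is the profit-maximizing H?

H* = 10

The marginal product of H is MP_H = 30 − 2H.
A price-taking firm hires until the value of the marginal product equals the wage: P·MP_H = w, so 9·(30 − 2H) = 90.
Then 30 − 2H = 10, giving H = 10.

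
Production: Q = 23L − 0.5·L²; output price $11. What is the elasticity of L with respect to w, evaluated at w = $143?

From P·MP_L = w with MP_L = 23 − L, labor demand is L(w) = 23 − w/11.
dL/dw = −1/(11) = -1/11.
At w = 143, L = 10, so ε = (dL/dw)·(w/L) = (-1/11)·(143/10) = -1.3.

ε = -1.3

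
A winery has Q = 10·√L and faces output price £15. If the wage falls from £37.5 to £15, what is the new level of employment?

From P·MP_L = w with MP_L = 5·L^(-1/2), the labor demand is L(w) = (75/w)^(2).
At w = 37.5: L = 4. At w = 15: L = 25.

L* = 25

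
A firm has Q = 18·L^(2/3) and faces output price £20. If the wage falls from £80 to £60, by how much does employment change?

ΔL = 37

From P·MP_L = w with MP_L = 12·L^(-1/3), the labor demand is L(w) = (240/w)^(3).
At w = 80: L = 27. At w = 60: L = 64.
ΔL = 64 − 27 = 37.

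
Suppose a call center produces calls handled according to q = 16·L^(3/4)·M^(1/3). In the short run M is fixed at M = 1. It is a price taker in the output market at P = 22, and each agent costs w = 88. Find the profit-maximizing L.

With M = 1, MP_L = (3/4)·16·L^(-1/4)·1^(1/3) = 12·L^(-1/4).
Profit maximization for a price taker requires P·MP_L = w: 22·12·L^(-1/4) = 88.
So L^(-1/4) = 1/3, which gives L = 81.

L* = 81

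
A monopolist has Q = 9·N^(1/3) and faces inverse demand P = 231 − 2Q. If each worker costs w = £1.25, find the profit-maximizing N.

Marginal revenue from the inverse demand is MR = 231 − 4Q.
The marginal product is MP_N = 3·N^(-2/3).
A monopolist hires until marginal revenue product equals the wage: MR·MP_N = w.
At N, Q = 9·N^(1/3). Substituting and solving: (231 − 36·N^(1/3))·3·N^(-2/3) = 1.25 gives N = 216.

N* = 216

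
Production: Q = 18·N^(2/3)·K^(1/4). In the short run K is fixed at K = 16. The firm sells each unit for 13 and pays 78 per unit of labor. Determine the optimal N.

With K = 16, MP_N = (2/3)·18·N^(-1/3)·16^(1/4) = 24·N^(-1/3).
Profit maximization for a price taker requires P·MP_N = w: 13·24·N^(-1/3) = 78.
So N^(-1/3) = 0.25, which gives N = 64.

N* = 64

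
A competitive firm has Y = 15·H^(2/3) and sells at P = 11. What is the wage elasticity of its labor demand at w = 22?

MP_H = (2/3)·15·H^(-1/3), so P·MP_H = w gives 110·H^(-1/3) = w.
Solving, H(w) = (110/w)^(3). This is a constant-elasticity form: H ∝ w^(−3), so ε = −3.

ε = -3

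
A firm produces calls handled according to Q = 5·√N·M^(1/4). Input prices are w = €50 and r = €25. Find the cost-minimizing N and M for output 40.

Cost minimization requires the marginal rate of technical substitution to equal the input-price ratio: MP_N/MP_M = w/r.
Here MP_N/MP_M = (1/2)·(M/N)/(1/4) = 2·(M/N). Setting this equal to 50/25 = 2 gives M = N.
Substituting into Q = 40: 5·N^(1/2)·(N)^(1/4) = 40.
Solving, N = 16 and M = 16.

N* = 16, M* = 16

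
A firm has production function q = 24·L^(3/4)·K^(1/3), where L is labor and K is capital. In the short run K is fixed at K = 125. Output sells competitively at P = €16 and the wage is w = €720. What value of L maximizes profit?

L* = 16

With K = 125, MP_L = (3/4)·24·L^(-1/4)·125^(1/3) = 90·L^(-1/4).
Profit maximization for a price taker requires P·MP_L = w: 16·90·L^(-1/4) = 720.
So L^(-1/4) = 0.5, which gives L = 16.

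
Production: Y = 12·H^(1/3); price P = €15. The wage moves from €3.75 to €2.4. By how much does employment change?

From P·MP_H = w with MP_H = 4·H^(-2/3), the labor demand is H(w) = (60/w)^(3/2).
At w = 3.75: H = 64. At w = 2.4: H = 125.
ΔH = 125 − 64 = 61.

ΔH = 61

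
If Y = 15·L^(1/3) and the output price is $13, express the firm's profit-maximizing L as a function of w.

L(w) = (65/w)^(3/2)

MP_L = (1/3)·15·L^(-2/3) = 5·L^(-2/3).
Setting P·MP_L = w: 65·L^(-2/3) = w.
Solving for L: L^(-2/3) = w/65, so L = (65/w)^(3/2).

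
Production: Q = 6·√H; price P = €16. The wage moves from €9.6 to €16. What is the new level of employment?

H* = 9

From P·MP_H = w with MP_H = 3·H^(-1/2), the labor demand is H(w) = (48/w)^(2).
At w = 9.6: H = 25. At w = 16: H = 9.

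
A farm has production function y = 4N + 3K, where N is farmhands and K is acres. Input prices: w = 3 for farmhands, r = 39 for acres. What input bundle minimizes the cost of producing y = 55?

N* = 13.75, K* = 0

The inputs are perfect substitutes, so the firm uses whichever has the lower cost per unit of output.
Cost per unit of output via N is w/4 = 0.75; via K it is r/3 = 13. N is cheaper.
Producing y = 55 with N alone: N = 13.75, K = 0.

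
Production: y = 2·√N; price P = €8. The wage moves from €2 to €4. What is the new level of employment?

From P·MP_N = w with MP_N = N^(-1/2), the labor demand is N(w) = (8/w)^(2).
At w = 2: N = 16. At w = 4: N = 4.

N* = 4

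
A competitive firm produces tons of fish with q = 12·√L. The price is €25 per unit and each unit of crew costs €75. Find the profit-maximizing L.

L* = 4

MP_L = (1/2)·12·L^(-1/2) = 6·L^(-1/2).
Profit maximization for a price taker requires P·MP_L = w: 25·6·L^(-1/2) = 75.
So L^(-1/2) = 0.5, which gives L = 4.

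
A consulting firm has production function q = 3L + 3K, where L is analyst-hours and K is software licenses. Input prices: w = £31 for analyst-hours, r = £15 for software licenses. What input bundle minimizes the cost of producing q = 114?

The inputs are perfect substitutes, so the firm uses whichever has the lower cost per unit of output.
Cost per unit of output via L is w/3 = 31/3; via K it is r/3 = 5. K is cheaper.
Producing q = 114 with K alone: L = 0, K = 38.

L* = 0, K* = 38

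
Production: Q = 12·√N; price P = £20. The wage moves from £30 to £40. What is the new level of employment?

From P·MP_N = w with MP_N = 6·N^(-1/2), the labor demand is N(w) = (120/w)^(2).
At w = 30: N = 16. At w = 40: N = 9.

N* = 9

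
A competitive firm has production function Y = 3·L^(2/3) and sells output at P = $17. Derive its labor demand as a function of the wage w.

MP_L = (2/3)·3·L^(-1/3) = 2·L^(-1/3).
Setting P·MP_L = w: 34·L^(-1/3) = w.
Solving for L: L^(-1/3) = w/34, so L = (34/w)^(3).

L(w) = 39304/w³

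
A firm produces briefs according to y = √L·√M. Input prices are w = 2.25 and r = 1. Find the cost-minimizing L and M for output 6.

L* = 4, M* = 9

Cost minimization requires the marginal rate of technical substitution to equal the input-price ratio: MP_L/MP_M = w/r.
Here MP_L/MP_M = (1/2)·(M/L)/(1/2) = (M/L). Setting this equal to 2.25/1 = 2.25 gives M = 2.25L.
Substituting into y = 6: L^(1/2)·(2.25L)^(1/2) = 6.
Solving, L = 4 and M = 9.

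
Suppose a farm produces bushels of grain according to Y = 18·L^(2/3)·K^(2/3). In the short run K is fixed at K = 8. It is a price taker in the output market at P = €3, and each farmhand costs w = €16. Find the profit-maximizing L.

With K = 8, MP_L = (2/3)·18·L^(-1/3)·8^(2/3) = 48·L^(-1/3).
Profit maximization for a price taker requires P·MP_L = w: 3·48·L^(-1/3) = 16.
So L^(-1/3) = 1/9, which gives L = 729.

L* = 729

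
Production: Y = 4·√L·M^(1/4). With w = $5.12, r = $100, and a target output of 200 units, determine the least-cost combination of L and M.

L* = 625, M* = 16

Cost minimization requires the marginal rate of technical substitution to equal the input-price ratio: MP_L/MP_M = w/r.
Here MP_L/MP_M = (1/2)·(M/L)/(1/4) = 2·(M/L). Setting this equal to 5.12/100 = 0.0512 gives M = 0.0256L.
Substituting into Y = 200: 4·L^(1/2)·(0.0256L)^(1/4) = 200.
Solving, L = 625 and M = 16.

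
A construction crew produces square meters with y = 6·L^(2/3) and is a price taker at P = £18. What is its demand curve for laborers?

MP_L = (2/3)·6·L^(-1/3) = 4·L^(-1/3).
Setting P·MP_L = w: 72·L^(-1/3) = w.
Solving for L: L^(-1/3) = w/72, so L = (72/w)^(3).

L(w) = 373248/w³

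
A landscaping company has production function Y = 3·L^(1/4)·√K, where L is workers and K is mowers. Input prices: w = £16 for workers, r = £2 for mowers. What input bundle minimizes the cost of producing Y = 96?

L* = 16, K* = 256

Cost minimization requires the marginal rate of technical substitution to equal the input-price ratio: MP_L/MP_K = w/r.
Here MP_L/MP_K = (1/4)·(K/L)/(1/2) = 0.5·(K/L). Setting this equal to 16/2 = 8 gives K = 16L.
Substituting into Y = 96: 3·L^(1/4)·(16L)^(1/2) = 96.
Solving, L = 16 and K = 256.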